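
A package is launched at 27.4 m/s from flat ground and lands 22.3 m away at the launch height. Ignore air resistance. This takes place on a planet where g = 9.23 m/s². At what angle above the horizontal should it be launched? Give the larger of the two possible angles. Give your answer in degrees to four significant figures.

From R = (v₀²/g) sin 2θ: sin 2θ = 9.23 × 22.3 / 750.76 = 0.2742.
2θ = 15.91° or 180° − 15.91° = 164.1°, so θ = 7.956° or 82.04°.
The larger angle is 82.04°.

82.04°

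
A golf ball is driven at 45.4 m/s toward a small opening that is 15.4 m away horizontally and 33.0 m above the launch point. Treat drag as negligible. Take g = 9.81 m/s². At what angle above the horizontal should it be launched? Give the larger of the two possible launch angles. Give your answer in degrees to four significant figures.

87.70°

Trajectory: y = x tanθ − g x² (1 + tan²θ)/(2v₀²). With x = 15.4, y = 33.0, v₀ = 45.4, g = 9.81:
0.5644 tan²θ − 15.4 tanθ + (33.56) = 0.
tanθ = [15.4 ± √(15.4² − 4 × 0.5644 × (33.56))] / (2 × 0.5644) = (15.4 ± 12.70) / 1.129, giving tanθ = 2.389 or 24.90.
θ = 67.28° or 87.70°; the larger is 87.70°.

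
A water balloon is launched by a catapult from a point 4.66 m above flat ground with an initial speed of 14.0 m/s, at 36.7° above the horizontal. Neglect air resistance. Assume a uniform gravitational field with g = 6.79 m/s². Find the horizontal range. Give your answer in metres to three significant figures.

32.9 m

Components: vₓ = 14.00 cos 36.7° = 11.22 m/s, v_y0 = 14.00 sin 36.7° = 8.367 m/s.
The projectile lands when y = 4.66 + (8.367) t − ½·6.79·t² = 0. Positive root: t = (8.367 + √(8.367² + 2·6.79·4.66)) / 6.79 = (8.367 + 11.54) / 6.79 = 2.933 s.
Horizontal distance: R = vₓ t = 11.22 × 2.933 = 32.92 m.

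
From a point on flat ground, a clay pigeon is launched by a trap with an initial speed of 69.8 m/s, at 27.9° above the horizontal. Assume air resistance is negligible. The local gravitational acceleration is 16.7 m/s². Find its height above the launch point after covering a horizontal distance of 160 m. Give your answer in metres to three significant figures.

28.5 m

vₓ = 69.80 cos 27.9° = 61.69 m/s; v_y0 = 69.80 sin 27.9° = 32.66 m/s.
Time to reach x = 160 m: t = x/vₓ = 160/61.69 = 2.594 s.
Height: y = v_y0 t − ½ g t² = 32.66 × 2.594 − 8.350 × 2.594² = 84.72 − 56.17 = 28.54 m.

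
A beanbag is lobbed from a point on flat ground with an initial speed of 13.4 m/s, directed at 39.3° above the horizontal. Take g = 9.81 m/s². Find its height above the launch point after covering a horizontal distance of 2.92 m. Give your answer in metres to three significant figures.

Components: vₓ = 13.40 cos 39.3° = 10.37 m/s, v_y0 = 13.40 sin 39.3° = 8.487 m/s.
Time to reach x = 2.92 m: t = x/vₓ = 2.92/10.37 = 0.2816 s.
Height: y = v_y0 t − ½ g t² = 8.487 × 0.2816 − 4.905 × 0.2816² = 2.390 − 0.3889 = 2.001 m.

2.00 m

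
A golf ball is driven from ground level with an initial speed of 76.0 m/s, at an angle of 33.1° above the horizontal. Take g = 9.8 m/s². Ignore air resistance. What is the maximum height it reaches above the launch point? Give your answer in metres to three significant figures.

vₓ = 76.00 cos 33.1° = 63.67 m/s; v_y0 = 76.00 sin 33.1° = 41.50 m/s.
At the apex v_y = 0, so H = v_y0²/(2g) = 41.50²/19.60 = 87.89 m.

87.9 m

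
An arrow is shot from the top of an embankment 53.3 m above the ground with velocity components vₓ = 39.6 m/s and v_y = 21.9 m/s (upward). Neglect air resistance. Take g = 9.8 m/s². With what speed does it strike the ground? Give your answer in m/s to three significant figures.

55.6 m/s

With up positive and y = 0 at the ground: y(t) = 53.3 + (21.90) t − 4.900 t². Setting y = 0 and taking the positive root: t = [21.90 + √(21.90² + 2·9.80·53.3)] / 9.80 = (21.90 + 39.04) / 9.80 = 6.219 s.
Vertical velocity at impact: v_y = v_y0 − g t = 21.90 − 9.80 × 6.219 = −39.04 m/s.
Speed: |v| = √(vₓ² + v_y²) = √(39.60² + 39.04²) = 55.61 m/s.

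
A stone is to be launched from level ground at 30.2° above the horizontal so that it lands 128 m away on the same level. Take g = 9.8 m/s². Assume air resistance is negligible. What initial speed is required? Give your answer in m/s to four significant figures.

From R = (v₀² / g) sin 2θ: v₀ = √(gR / sin 2θ).
v₀ = √(9.80 × 128 / sin 60.40°) = √(1254 / 0.8695) = √1442.7 = 37.98 m/s.

37.98 m/s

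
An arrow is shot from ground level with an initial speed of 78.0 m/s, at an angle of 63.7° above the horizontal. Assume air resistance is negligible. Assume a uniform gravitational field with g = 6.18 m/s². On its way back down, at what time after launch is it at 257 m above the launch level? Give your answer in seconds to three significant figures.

18.0 s

Resolve: vₓ = 78.00 cos 63.7° = 34.56 m/s and v_y0 = 78.00 sin 63.7° = 69.93 m/s.
Set y = v_y0 t − ½ g t² = 257: 3.090 t² − 69.93 t + 257 = 0.
Quadratic formula: t = (69.93 ± √1713.1) / 6.18 = (69.93 ± 41.39) / 6.18 → t = 4.617 s or 18.01 s.
The descending-branch root is 18.01 s.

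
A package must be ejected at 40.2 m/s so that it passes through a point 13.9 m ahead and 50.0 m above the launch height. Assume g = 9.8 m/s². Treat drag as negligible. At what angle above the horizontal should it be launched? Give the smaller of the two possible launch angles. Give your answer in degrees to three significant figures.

77.4°

Trajectory: y = x tanθ − g x² (1 + tan²θ)/(2v₀²). With x = 13.9, y = 50.0, v₀ = 40.2, g = 9.80:
0.5858 tan²θ − 13.9 tanθ + (50.59) = 0.
tanθ = [13.9 ± √(13.9² − 4 × 0.5858 × (50.59))] / (2 × 0.5858) = (13.9 ± 8.641) / 1.172, giving tanθ = 4.488 or 19.24.
θ = 77.44° or 87.02°; the smaller is 77.44°.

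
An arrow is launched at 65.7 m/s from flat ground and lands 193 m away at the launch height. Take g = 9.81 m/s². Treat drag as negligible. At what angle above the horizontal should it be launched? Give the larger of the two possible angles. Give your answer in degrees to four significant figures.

76.99°

R = v₀² sin 2θ / g gives sin 2θ = gR/v₀² = 9.81·193/65.7² = 0.4386.
2θ = 26.02° or 180° − 26.02° = 154.0°, so θ = 13.01° or 76.99°.
The larger angle is 76.99°.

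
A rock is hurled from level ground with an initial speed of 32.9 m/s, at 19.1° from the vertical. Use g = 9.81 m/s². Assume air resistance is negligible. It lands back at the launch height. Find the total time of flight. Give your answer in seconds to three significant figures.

6.34 s

Components: vₓ = 32.90 sin 19.1° = 10.77 m/s, v_y0 = 32.90 cos 19.1° = 31.09 m/s.
It returns to y = 0 when t = 2 v_y0 / g = 2(31.09)/9.81 = 6.338 s.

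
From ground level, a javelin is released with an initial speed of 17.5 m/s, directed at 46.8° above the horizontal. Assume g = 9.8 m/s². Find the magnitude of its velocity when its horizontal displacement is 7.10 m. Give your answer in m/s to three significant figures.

Horizontal component vₓ = 17.50 cos 46.8° = 11.98 m/s; vertical v_y0 = 17.50 sin 46.8° = 12.76 m/s.
At x = 7.10 m, t = x/vₓ = 7.10/11.98 = 0.5927 s.
Vertical velocity there: v_y = v_y0 − g t = 12.76 − 9.80 × 0.5927 = 6.949 m/s.
Speed: √(vₓ² + v_y²) = √(11.98² + 6.949²) = 13.85 m/s.

13.8 m/s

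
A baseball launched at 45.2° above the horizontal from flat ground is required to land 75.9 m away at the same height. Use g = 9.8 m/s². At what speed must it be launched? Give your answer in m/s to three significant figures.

From R = (v₀² / g) sin 2θ: v₀ = √(gR / sin 2θ).
v₀ = √(9.80 × 75.9 / sin 90.40°) = √(743.8 / 1.0000) = √743.84 = 27.27 m/s.

27.3 m/s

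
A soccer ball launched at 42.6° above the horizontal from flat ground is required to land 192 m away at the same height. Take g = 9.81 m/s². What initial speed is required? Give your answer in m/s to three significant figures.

From R = (v₀² / g) sin 2θ: v₀ = √(gR / sin 2θ).
v₀ = √(9.81 × 192 / sin 85.20°) = √(1884 / 0.9965) = √1890.1 = 43.48 m/s.

43.5 m/s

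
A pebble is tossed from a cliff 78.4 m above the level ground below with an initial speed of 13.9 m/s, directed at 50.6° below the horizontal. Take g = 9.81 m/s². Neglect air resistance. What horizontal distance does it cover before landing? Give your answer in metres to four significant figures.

Resolve: vₓ = 13.90 cos 50.6° = 8.823 m/s and v_y0 = −10.74 m/s (downward).
With up positive and y = 0 at the ground: y(t) = 78.4 + (−10.74) t − 4.905 t². Setting y = 0 and taking the positive root: t = [−10.74 + √(10.74² + 2·9.81·78.4)] / 9.81 = (−10.74 + 40.66) / 9.81 = 3.050 s.
Horizontal distance: R = vₓ t = 8.823 × 3.050 = 26.91 m.

26.91 m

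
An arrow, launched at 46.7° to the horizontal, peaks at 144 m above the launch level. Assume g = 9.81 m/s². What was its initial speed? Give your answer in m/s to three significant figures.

At the peak v_y = 0, so v_y0 = √(2gH) = √(2 × 9.81 × 144) = 53.15 m/s.
v_y0 = v₀ sin θ ⇒ v₀ = 53.15 / sin 46.7° = 73.04 m/s.

73.0 m/s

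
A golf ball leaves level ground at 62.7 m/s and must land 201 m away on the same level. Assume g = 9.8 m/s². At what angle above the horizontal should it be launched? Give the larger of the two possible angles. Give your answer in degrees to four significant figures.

From R = (v₀²/g) sin 2θ: sin 2θ = 9.80 × 201 / 3931.3 = 0.5011.
2θ = 30.07° or 180° − 30.07° = 149.9°, so θ = 15.03° or 74.97°.
The larger angle is 74.97°.

74.97°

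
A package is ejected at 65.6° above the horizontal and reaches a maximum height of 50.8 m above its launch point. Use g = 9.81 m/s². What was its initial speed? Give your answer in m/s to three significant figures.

At the peak v_y = 0, so v_y0 = √(2gH) = √(2 × 9.81 × 50.8) = 31.57 m/s.
v_y0 = v₀ sin θ ⇒ v₀ = 31.57 / sin 65.6° = 34.67 m/s.

34.7 m/s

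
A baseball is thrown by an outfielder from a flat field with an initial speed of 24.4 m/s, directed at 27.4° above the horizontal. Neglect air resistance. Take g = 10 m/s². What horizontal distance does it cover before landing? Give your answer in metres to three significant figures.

Components: vₓ = 24.40 cos 27.4° = 21.66 m/s, v_y0 = 24.40 sin 27.4° = 11.23 m/s.
Time aloft: T = 2 v_y0 / g = 2 × 11.23 / 10.0 = 2.246 s.
Range: R = vₓ T = 21.66 × 2.246 = 48.65 m.

48.6 m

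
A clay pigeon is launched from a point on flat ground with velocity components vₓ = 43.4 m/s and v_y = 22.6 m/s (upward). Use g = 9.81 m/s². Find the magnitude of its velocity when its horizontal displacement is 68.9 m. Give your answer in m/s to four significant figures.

Time to reach x = 68.9 m: t = x/vₓ = 68.9/43.40 = 1.588 s.
Vertical velocity there: v_y = v_y0 − g t = 22.60 − 9.81 × 1.588 = 7.026 m/s.
Speed: √(vₓ² + v_y²) = √(43.40² + 7.026²) = 43.97 m/s.

43.97 m/s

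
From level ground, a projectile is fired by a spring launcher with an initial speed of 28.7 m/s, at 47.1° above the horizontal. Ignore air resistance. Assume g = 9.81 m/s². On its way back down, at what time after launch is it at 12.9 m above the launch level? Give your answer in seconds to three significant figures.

3.54 s

Components: vₓ = 28.70 cos 47.1° = 19.54 m/s, v_y0 = 28.70 sin 47.1° = 21.02 m/s.
Height y(t) = 21.02 t − 4.905 t² = 12.9 gives 4.905 t² − 21.02 t + 12.9 = 0.
t = [21.02 ± √(21.02² − 2·9.81·12.9)] / 9.81 = (21.02 ± 13.74) / 9.81, so t = 0.7421 s or t = 3.544 s.
The descending-branch root is 3.544 s.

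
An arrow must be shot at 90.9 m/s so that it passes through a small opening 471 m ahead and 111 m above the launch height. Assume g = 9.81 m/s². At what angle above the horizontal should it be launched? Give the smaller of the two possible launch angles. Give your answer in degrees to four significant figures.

31.97°

Trajectory: y = x tanθ − g x² (1 + tan²θ)/(2v₀²). With x = 471, y = 111, v₀ = 90.9, g = 9.81:
131.7 tan²θ − 471 tanθ + (242.7) = 0.
tanθ = [471 ± √(471² − 4 × 131.7 × (242.7))] / (2 × 131.7) = (471 ± 306.6) / 263.4, giving tanθ = 0.6242 or 2.952.
θ = 31.97° or 71.29°; the smaller is 31.97°.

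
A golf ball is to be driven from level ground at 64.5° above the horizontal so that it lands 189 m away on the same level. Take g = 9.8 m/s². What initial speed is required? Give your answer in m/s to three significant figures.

48.8 m/s

On level ground R = v₀² sin 2θ / g ⇒ v₀ = √(gR / sin 2θ).
v₀ = √(9.80 × 189 / sin 129.0°) = √(1852 / 0.7771) = √2383.3 = 48.82 m/s.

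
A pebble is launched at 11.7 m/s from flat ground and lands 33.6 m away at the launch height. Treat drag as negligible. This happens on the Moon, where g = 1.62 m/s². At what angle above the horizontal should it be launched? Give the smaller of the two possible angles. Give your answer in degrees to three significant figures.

11.7°

Level-ground range R = v₀² sin(2θ)/g ⇒ sin(2θ) = gR/v₀² = 1.62 × 33.6 / 11.7² = 0.3976.
2θ = 23.43° or 180° − 23.43° = 156.6°, so θ = 11.72° or 78.28°.
The smaller angle is 11.72°.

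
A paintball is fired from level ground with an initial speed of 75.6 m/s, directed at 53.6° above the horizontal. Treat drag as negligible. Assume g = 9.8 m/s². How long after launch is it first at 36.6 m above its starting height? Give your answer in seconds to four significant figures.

Components: vₓ = 75.60 cos 53.6° = 44.86 m/s, v_y0 = 75.60 sin 53.6° = 60.85 m/s.
Set y = v_y0 t − ½ g t² = 36.6: 4.900 t² − 60.85 t + 36.6 = 0.
Quadratic formula: t = (60.85 ± √2985.4) / 9.80 = (60.85 ± 54.64) / 9.80 → t = 0.6338 s or 11.78 s.
The first (ascending) time is 0.6338 s.

0.6338 s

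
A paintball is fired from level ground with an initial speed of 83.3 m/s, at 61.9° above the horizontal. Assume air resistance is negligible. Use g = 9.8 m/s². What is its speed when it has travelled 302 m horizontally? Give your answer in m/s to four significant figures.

39.28 m/s

Components: vₓ = 83.30 cos 61.9° = 39.24 m/s, v_y0 = 83.30 sin 61.9° = 73.48 m/s.
Time to reach x = 302 m: t = x/vₓ = 302/39.24 = 7.697 s.
Vertical velocity there: v_y = v_y0 − g t = 73.48 − 9.80 × 7.697 = −1.951 m/s.
Speed: √(vₓ² + v_y²) = √(39.24² + 1.951²) = 39.28 m/s.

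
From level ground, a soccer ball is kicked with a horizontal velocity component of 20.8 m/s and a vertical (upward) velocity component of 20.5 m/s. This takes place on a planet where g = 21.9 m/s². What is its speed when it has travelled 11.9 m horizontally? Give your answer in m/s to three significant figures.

22.3 m/s

Time to reach x = 11.9 m: t = x/vₓ = 11.9/20.80 = 0.5721 s.
Vertical velocity there: v_y = v_y0 − g t = 20.50 − 21.9 × 0.5721 = 7.971 m/s.
Speed: √(vₓ² + v_y²) = √(20.80² + 7.971²) = 22.27 m/s.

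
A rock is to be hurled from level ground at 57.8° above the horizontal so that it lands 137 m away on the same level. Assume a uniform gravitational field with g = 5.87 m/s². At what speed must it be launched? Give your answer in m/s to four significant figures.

29.86 m/s

From R = (v₀² / g) sin 2θ: v₀ = √(gR / sin 2θ).
v₀ = √(5.87 × 137 / sin 115.6°) = √(804.2 / 0.9018) = √891.73 = 29.86 m/s.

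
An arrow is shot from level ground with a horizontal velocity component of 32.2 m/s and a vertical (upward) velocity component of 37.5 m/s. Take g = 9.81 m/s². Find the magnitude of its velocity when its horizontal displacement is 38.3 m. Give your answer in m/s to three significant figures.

41.3 m/s

At x = 38.3 m, t = x/vₓ = 38.3/32.20 = 1.189 s.
Vertical velocity there: v_y = v_y0 − g t = 37.50 − 9.81 × 1.189 = 25.83 m/s.
Speed: √(vₓ² + v_y²) = √(32.20² + 25.83²) = 41.28 m/s.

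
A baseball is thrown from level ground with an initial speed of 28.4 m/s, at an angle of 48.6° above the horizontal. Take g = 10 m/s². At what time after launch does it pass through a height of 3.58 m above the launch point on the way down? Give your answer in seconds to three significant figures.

Resolve: vₓ = 28.40 cos 48.6° = 18.78 m/s and v_y0 = 28.40 sin 48.6° = 21.30 m/s.
Require v_y0 t − ½ g t² = 3.58, i.e. 5.000 t² − 21.30 t + 3.58 = 0.
Quadratic formula: t = (21.30 ± √382.22) / 10.0 = (21.30 ± 19.55) / 10.0 → t = 0.1753 s or 4.085 s.
The descending-branch root is 4.085 s.

4.09 s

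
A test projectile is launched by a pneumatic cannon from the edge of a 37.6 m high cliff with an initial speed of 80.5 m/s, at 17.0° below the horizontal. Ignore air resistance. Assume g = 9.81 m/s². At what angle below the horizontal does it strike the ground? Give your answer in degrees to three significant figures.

25.0°

Resolve: vₓ = 80.50 cos 17.0° = 76.98 m/s and v_y0 = −23.54 m/s (downward).
With up positive and y = 0 at the ground: y(t) = 37.6 + (−23.54) t − 4.905 t². Setting y = 0 and taking the positive root: t = [−23.54 + √(23.54² + 2·9.81·37.6)] / 9.81 = (−23.54 + 35.94) / 9.81 = 1.264 s.
At impact: v_y = v_y0 − g t = −35.94 m/s; vₓ = 76.98 m/s.
Angle below horizontal: arctan(|v_y|/vₓ) = arctan(35.94/76.98) = 25.03°.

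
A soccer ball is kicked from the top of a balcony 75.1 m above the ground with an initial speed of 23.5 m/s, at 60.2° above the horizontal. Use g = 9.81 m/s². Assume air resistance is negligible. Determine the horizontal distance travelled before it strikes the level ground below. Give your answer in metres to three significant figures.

vₓ = 23.50 cos 60.2° = 11.68 m/s; v_y0 = 23.50 sin 60.2° = 20.39 m/s.
With up positive and y = 0 at the ground: y(t) = 75.1 + (20.39) t − 4.905 t². Setting y = 0 and taking the positive root: t = [20.39 + √(20.39² + 2·9.81·75.1)] / 9.81 = (20.39 + 43.47) / 9.81 = 6.510 s.
Horizontal distance: R = vₓ t = 11.68 × 6.510 = 76.02 m.

76.0 m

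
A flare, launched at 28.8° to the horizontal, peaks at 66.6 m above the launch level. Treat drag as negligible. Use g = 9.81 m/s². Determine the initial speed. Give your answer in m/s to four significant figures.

At the peak v_y = 0, so v_y0 = √(2gH) = √(2 × 9.81 × 66.6) = 36.15 m/s.
v_y0 = v₀ sin θ ⇒ v₀ = 36.15 / sin 28.8° = 75.03 m/s.

75.03 m/s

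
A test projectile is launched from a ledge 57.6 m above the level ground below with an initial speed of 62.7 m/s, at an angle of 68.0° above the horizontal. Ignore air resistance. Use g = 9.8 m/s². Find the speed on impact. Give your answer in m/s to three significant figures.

Components: vₓ = 62.70 cos 68.0° = 23.49 m/s, v_y0 = 62.70 sin 68.0° = 58.13 m/s.
Vertical motion (up positive, ground at y = 0): 4.900 t² − (58.13) t − 57.6 = 0, so t = (58.13 + √(58.13² + 2·9.80·57.6)) / 9.80 = (58.13 + 67.15) / 9.80 = 12.78 s.
Vertical velocity at impact: v_y = v_y0 − g t = 58.13 − 9.80 × 12.78 = −67.15 m/s.
Speed: |v| = √(vₓ² + v_y²) = √(23.49² + 67.15²) = 71.14 m/s.

71.1 m/s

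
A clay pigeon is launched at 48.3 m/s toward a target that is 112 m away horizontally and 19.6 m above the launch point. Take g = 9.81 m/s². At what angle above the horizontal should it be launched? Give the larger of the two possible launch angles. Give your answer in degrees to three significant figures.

Trajectory: y = x tanθ − g x² (1 + tan²θ)/(2v₀²). With x = 112, y = 19.6, v₀ = 48.3, g = 9.81:
26.37 tan²θ − 112 tanθ + (45.97) = 0.
tanθ = [112 ± √(112² − 4 × 26.37 × (45.97))] / (2 × 26.37) = (112 ± 87.71) / 52.75, giving tanθ = 0.4604 or 3.786.
θ = 24.72° or 75.20°; the larger is 75.20°.

75.2°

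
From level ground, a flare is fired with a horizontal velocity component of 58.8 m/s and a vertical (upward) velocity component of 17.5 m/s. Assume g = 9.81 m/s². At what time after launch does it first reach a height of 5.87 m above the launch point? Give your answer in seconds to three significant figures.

Height y(t) = 17.50 t − 4.905 t² = 5.87 gives 4.905 t² − 17.50 t + 5.87 = 0.
Quadratic formula: t = (17.50 ± √191.08) / 9.81 = (17.50 ± 13.82) / 9.81 → t = 0.3748 s or 3.193 s.
The first (ascending) time is 0.3748 s.

0.375 s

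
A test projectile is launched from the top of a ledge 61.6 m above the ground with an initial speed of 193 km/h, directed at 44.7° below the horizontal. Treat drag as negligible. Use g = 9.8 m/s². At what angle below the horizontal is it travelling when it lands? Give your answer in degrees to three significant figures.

Convert: 193 km/h = 193/3.6 = 53.61 m/s.
Resolve: vₓ = 53.61 cos 44.7° = 38.11 m/s and v_y0 = −37.71 m/s (downward).
The projectile lands when y = 61.6 + (−37.71) t − ½·9.80·t² = 0. Positive root: t = (−37.71 + √(37.71² + 2·9.80·61.6)) / 9.80 = (−37.71 + 51.28) / 9.80 = 1.384 s.
At impact: v_y = v_y0 − g t = −51.28 m/s; vₓ = 38.11 m/s.
Angle below horizontal: arctan(|v_y|/vₓ) = arctan(51.28/38.11) = 53.38°.

53.4°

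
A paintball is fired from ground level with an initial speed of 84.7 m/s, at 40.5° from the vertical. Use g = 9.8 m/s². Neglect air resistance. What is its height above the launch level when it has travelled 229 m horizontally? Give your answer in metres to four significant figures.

Horizontal component vₓ = 84.70 sin 40.5° = 55.01 m/s; vertical v_y0 = 84.70 cos 40.5° = 64.41 m/s.
Time to reach x = 229 m: t = x/vₓ = 229/55.01 = 4.163 s.
Height: y = v_y0 t − ½ g t² = 64.41 × 4.163 − 4.900 × 4.163² = 268.1 − 84.92 = 183.2 m.

183.2 m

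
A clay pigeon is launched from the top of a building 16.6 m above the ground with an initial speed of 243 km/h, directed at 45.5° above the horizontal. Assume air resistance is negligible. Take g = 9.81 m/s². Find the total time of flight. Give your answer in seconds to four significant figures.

Convert: 243 km/h = 243/3.6 = 67.50 m/s.
Components: vₓ = 67.50 cos 45.5° = 47.31 m/s, v_y0 = 67.50 sin 45.5° = 48.14 m/s.
Vertical motion (up positive, ground at y = 0): 4.905 t² − (48.14) t − 16.6 = 0, so t = (48.14 + √(48.14² + 2·9.81·16.6)) / 9.81 = (48.14 + 51.42) / 9.81 = 10.15 s.

10.15 s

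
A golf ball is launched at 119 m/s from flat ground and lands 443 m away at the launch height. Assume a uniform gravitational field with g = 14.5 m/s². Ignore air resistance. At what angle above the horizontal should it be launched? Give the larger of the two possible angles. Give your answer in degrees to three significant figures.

Level-ground range R = v₀² sin(2θ)/g ⇒ sin(2θ) = gR/v₀² = 14.5 × 443 / 119² = 0.4536.
2θ = 26.98° or 180° − 26.98° = 153.0°, so θ = 13.49° or 76.51°.
The larger angle is 76.51°.

76.5°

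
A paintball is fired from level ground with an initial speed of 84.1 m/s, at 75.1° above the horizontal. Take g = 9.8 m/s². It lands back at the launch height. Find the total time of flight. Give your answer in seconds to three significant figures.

vₓ = 84.10 cos 75.1° = 21.62 m/s; v_y0 = 84.10 sin 75.1° = 81.27 m/s.
Landing at launch height ⇒ T = 2 v_y0 / g = 2 × 81.27 / 9.80 = 16.59 s.

16.6 s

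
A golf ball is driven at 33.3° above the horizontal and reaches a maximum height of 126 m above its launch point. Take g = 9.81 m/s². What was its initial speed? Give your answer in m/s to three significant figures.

At the peak v_y = 0, so v_y0 = √(2gH) = √(2 × 9.81 × 126) = 49.72 m/s.
v_y0 = v₀ sin θ ⇒ v₀ = 49.72 / sin 33.3° = 90.56 m/s.

90.6 m/s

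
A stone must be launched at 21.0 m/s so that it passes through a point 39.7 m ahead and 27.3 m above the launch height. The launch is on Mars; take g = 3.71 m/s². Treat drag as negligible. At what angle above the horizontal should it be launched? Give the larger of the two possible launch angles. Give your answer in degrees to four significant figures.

Trajectory: y = x tanθ − g x² (1 + tan²θ)/(2v₀²). With x = 39.7, y = 27.3, v₀ = 21.0, g = 3.71:
6.630 tan²θ − 39.7 tanθ + (33.93) = 0.
tanθ = [39.7 ± √(39.7² − 4 × 6.630 × (33.93))] / (2 × 6.630) = (39.7 ± 26.01) / 13.26, giving tanθ = 1.033 or 4.956.
θ = 45.92° or 78.59°; the larger is 78.59°.

78.59°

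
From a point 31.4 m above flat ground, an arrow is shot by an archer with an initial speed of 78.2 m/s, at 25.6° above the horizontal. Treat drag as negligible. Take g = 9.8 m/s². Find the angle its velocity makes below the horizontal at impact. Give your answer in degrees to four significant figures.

Horizontal component vₓ = 78.20 cos 25.6° = 70.52 m/s; vertical v_y0 = 78.20 sin 25.6° = 33.79 m/s.
Vertical motion (up positive, ground at y = 0): 4.900 t² − (33.79) t − 31.4 = 0, so t = (33.79 + √(33.79² + 2·9.80·31.4)) / 9.80 = (33.79 + 41.92) / 9.80 = 7.725 s.
At impact: v_y = v_y0 − g t = −41.92 m/s; vₓ = 70.52 m/s.
Angle below horizontal: arctan(|v_y|/vₓ) = arctan(41.92/70.52) = 30.73°.

30.73°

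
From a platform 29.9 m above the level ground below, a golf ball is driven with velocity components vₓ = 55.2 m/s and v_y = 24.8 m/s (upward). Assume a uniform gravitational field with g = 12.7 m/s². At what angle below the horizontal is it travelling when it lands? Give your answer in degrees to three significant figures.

33.9°

Vertical motion (up positive, ground at y = 0): 6.350 t² − (24.80) t − 29.9 = 0, so t = (24.80 + √(24.80² + 2·12.7·29.9)) / 12.7 = (24.80 + 37.07) / 12.7 = 4.872 s.
At impact: v_y = v_y0 − g t = −37.07 m/s; vₓ = 55.20 m/s.
Angle below horizontal: arctan(|v_y|/vₓ) = arctan(37.07/55.20) = 33.89°.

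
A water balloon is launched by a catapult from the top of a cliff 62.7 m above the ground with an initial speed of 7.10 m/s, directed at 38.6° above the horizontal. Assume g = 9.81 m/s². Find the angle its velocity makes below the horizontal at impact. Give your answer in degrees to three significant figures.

81.1°

Resolve: vₓ = 7.100 cos 38.6° = 5.549 m/s and v_y0 = 7.100 sin 38.6° = 4.430 m/s.
The projectile lands when y = 62.7 + (4.430) t − ½·9.81·t² = 0. Positive root: t = (4.430 + √(4.430² + 2·9.81·62.7)) / 9.81 = (4.430 + 35.35) / 9.81 = 4.055 s.
At impact: v_y = v_y0 − g t = −35.35 m/s; vₓ = 5.549 m/s.
Angle below horizontal: arctan(|v_y|/vₓ) = arctan(35.35/5.549) = 81.08°.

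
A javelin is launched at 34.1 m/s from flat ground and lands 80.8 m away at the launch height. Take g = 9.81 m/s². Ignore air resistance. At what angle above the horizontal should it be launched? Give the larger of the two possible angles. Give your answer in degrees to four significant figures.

Level-ground range R = v₀² sin(2θ)/g ⇒ sin(2θ) = gR/v₀² = 9.81 × 80.8 / 34.1² = 0.6817.
2θ = 42.97° or 180° − 42.97° = 137.0°, so θ = 21.49° or 68.51°.
The larger angle is 68.51°.

68.51°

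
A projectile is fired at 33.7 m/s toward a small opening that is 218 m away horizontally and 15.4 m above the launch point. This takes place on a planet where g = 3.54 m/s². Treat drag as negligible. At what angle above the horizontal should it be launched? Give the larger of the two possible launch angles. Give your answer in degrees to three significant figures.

67.8°

Trajectory: y = x tanθ − g x² (1 + tan²θ)/(2v₀²). With x = 218, y = 15.4, v₀ = 33.7, g = 3.54:
74.07 tan²θ − 218 tanθ + (89.47) = 0.
tanθ = [218 ± √(218² − 4 × 74.07 × (89.47))] / (2 × 74.07) = (218 ± 145.0) / 148.1, giving tanθ = 0.4930 or 2.450.
θ = 26.24° or 67.80°; the larger is 67.80°.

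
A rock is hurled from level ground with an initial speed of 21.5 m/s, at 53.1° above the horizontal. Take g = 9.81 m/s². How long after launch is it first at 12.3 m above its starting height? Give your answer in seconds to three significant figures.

1.00 s

vₓ = 21.50 cos 53.1° = 12.91 m/s; v_y0 = 21.50 sin 53.1° = 17.19 m/s.
Require v_y0 t − ½ g t² = 12.3, i.e. 4.905 t² − 17.19 t + 12.3 = 0.
t = [17.19 ± √(17.19² − 2·9.81·12.3)] / 9.81 = (17.19 ± 7.368) / 9.81, so t = 1.002 s or t = 2.504 s.
The first (ascending) time is 1.002 s.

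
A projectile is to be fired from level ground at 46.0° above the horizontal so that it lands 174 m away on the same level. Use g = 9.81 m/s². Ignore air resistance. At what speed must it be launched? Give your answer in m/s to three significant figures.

On level ground R = v₀² sin 2θ / g ⇒ v₀ = √(gR / sin 2θ).
v₀ = √(9.81 × 174 / sin 92.00°) = √(1707 / 0.9994) = √1708.0 = 41.33 m/s.

41.3 m/s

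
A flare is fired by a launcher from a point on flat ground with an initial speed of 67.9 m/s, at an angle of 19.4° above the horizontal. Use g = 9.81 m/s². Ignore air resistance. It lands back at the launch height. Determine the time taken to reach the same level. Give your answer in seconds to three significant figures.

4.60 s

Horizontal component vₓ = 67.90 cos 19.4° = 64.04 m/s; vertical v_y0 = 67.90 sin 19.4° = 22.55 m/s.
Time of flight on level ground: T = 2 v_y0 / g = 2 × 22.55 / 9.81 = 4.598 s.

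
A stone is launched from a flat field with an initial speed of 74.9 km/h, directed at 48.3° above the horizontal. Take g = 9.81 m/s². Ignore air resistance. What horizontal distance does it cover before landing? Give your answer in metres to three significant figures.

Convert: 74.9 km/h = 74.9/3.6 = 20.81 m/s.
Horizontal component vₓ = 20.81 cos 48.3° = 13.84 m/s; vertical v_y0 = 20.81 sin 48.3° = 15.53 m/s.
Flight time T = 2 v_y0 / g = 3.167 s.
Horizontal distance R = vₓ T = 13.84 × 3.167 = 43.83 m.

43.8 m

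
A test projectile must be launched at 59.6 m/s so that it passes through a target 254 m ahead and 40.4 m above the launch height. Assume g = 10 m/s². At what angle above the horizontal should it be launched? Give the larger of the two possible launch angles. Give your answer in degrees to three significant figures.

Trajectory: y = x tanθ − g x² (1 + tan²θ)/(2v₀²). With x = 254, y = 40.4, v₀ = 59.6, g = 10.0:
90.81 tan²θ − 254 tanθ + (131.2) = 0.
tanθ = [254 ± √(254² − 4 × 90.81 × (131.2))] / (2 × 90.81) = (254 ± 129.8) / 181.6, giving tanθ = 0.6837 or 2.113.
θ = 34.36° or 64.68°; the larger is 64.68°.

64.7°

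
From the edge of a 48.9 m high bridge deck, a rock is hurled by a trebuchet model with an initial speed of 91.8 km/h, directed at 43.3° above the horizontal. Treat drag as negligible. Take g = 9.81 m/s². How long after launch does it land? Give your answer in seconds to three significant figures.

Convert: 91.8 km/h = 91.8/3.6 = 25.50 m/s.
Horizontal component vₓ = 25.50 cos 43.3° = 18.56 m/s; vertical v_y0 = 25.50 sin 43.3° = 17.49 m/s.
With up positive and y = 0 at the ground: y(t) = 48.9 + (17.49) t − 4.905 t². Setting y = 0 and taking the positive root: t = [17.49 + √(17.49² + 2·9.81·48.9)] / 9.81 = (17.49 + 35.57) / 9.81 = 5.409 s.

5.41 s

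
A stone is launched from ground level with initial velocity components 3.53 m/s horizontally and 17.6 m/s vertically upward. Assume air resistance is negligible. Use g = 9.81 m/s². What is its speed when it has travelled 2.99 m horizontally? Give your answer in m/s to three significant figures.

Time to reach x = 2.99 m: t = x/vₓ = 2.99/3.530 = 0.8470 s.
Vertical velocity there: v_y = v_y0 − g t = 17.60 − 9.81 × 0.8470 = 9.291 m/s.
Speed: √(vₓ² + v_y²) = √(3.530² + 9.291²) = 9.939 m/s.

9.94 m/s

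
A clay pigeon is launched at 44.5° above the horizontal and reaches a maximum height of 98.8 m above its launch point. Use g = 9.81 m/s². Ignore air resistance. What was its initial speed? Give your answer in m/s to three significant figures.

62.8 m/s

At the peak v_y = 0, so v_y0 = √(2gH) = √(2 × 9.81 × 98.8) = 44.03 m/s.
v_y0 = v₀ sin θ ⇒ v₀ = 44.03 / sin 44.5° = 62.82 m/s.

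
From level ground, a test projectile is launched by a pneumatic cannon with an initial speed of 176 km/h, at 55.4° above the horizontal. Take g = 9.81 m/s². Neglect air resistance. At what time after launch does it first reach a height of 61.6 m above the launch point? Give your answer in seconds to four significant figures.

Convert: 176 km/h = 176/3.6 = 48.89 m/s.
Horizontal component vₓ = 48.89 cos 55.4° = 27.76 m/s; vertical v_y0 = 48.89 sin 55.4° = 40.24 m/s.
Height y(t) = 40.24 t − 4.905 t² = 61.6 gives 4.905 t² − 40.24 t + 61.6 = 0.
Quadratic formula: t = (40.24 ± √410.84) / 9.81 = (40.24 ± 20.27) / 9.81 → t = 2.036 s or 6.168 s.
The first (ascending) time is 2.036 s.

2.036 s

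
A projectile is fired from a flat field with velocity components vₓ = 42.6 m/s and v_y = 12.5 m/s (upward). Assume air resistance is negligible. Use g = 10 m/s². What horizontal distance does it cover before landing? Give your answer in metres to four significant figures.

106.5 m

Time aloft: T = 2 v_y0 / g = 2 × 12.50 / 10.0 = 2.500 s.
Horizontal distance R = vₓ T = 42.60 × 2.500 = 106.5 m.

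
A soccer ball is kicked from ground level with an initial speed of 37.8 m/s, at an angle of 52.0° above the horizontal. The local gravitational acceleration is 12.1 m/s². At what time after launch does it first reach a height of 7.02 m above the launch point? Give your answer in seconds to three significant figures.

0.248 s

Components: vₓ = 37.80 cos 52.0° = 23.27 m/s, v_y0 = 37.80 sin 52.0° = 29.79 m/s.
Set y = v_y0 t − ½ g t² = 7.02: 6.050 t² − 29.79 t + 7.02 = 0.
Quadratic formula: t = (29.79 ± √717.37) / 12.1 = (29.79 ± 26.78) / 12.1 → t = 0.2482 s or 4.675 s.
The first (ascending) time is 0.2482 s.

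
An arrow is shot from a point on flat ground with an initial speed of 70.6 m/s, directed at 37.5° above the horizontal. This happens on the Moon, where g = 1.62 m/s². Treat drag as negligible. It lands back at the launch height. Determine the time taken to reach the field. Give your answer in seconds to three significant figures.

Horizontal component vₓ = 70.60 cos 37.5° = 56.01 m/s; vertical v_y0 = 70.60 sin 37.5° = 42.98 m/s.
Time of flight on level ground: T = 2 v_y0 / g = 2 × 42.98 / 1.62 = 53.06 s.

53.1 s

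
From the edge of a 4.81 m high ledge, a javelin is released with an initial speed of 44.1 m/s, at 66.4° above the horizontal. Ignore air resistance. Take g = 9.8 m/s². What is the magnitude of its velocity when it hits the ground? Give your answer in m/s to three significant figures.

45.2 m/s

Resolve: vₓ = 44.10 cos 66.4° = 17.66 m/s and v_y0 = 44.10 sin 66.4° = 40.41 m/s.
The projectile lands when y = 4.81 + (40.41) t − ½·9.80·t² = 0. Positive root: t = (40.41 + √(40.41² + 2·9.80·4.81)) / 9.80 = (40.41 + 41.56) / 9.80 = 8.365 s.
Vertical velocity at impact: v_y = v_y0 − g t = 40.41 − 9.80 × 8.365 = −41.56 m/s.
Speed: |v| = √(vₓ² + v_y²) = √(17.66² + 41.56²) = 45.16 m/s.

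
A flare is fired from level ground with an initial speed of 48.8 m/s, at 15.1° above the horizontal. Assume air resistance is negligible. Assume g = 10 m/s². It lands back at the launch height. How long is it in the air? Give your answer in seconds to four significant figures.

Resolve: vₓ = 48.80 cos 15.1° = 47.12 m/s and v_y0 = 48.80 sin 15.1° = 12.71 m/s.
Time of flight on level ground: T = 2 v_y0 / g = 2 × 12.71 / 10.0 = 2.543 s.

2.543 s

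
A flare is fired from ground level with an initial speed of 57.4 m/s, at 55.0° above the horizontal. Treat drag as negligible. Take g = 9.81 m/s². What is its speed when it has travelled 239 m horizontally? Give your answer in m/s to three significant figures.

Components: vₓ = 57.40 cos 55.0° = 32.92 m/s, v_y0 = 57.40 sin 55.0° = 47.02 m/s.
x = vₓ t ⇒ t = 239/32.92 = 7.259 s.
Vertical velocity there: v_y = v_y0 − g t = 47.02 − 9.81 × 7.259 = −24.19 m/s.
Speed: √(vₓ² + v_y²) = √(32.92² + 24.19²) = 40.86 m/s.

40.9 m/s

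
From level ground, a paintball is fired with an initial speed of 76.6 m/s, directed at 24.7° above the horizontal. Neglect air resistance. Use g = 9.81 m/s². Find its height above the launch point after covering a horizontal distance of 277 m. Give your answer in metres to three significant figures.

49.7 m

Horizontal component vₓ = 76.60 cos 24.7° = 69.59 m/s; vertical v_y0 = 76.60 sin 24.7° = 32.01 m/s.
x = vₓ t ⇒ t = 277/69.59 = 3.980 s.
Height: y = v_y0 t − ½ g t² = 32.01 × 3.980 − 4.905 × 3.980² = 127.4 − 77.71 = 49.69 m.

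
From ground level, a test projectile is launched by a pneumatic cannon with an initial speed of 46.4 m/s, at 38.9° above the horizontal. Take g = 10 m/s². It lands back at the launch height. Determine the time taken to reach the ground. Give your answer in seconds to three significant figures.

5.83 s

Components: vₓ = 46.40 cos 38.9° = 36.11 m/s, v_y0 = 46.40 sin 38.9° = 29.14 m/s.
Landing at launch height ⇒ T = 2 v_y0 / g = 2 × 29.14 / 10.0 = 5.827 s.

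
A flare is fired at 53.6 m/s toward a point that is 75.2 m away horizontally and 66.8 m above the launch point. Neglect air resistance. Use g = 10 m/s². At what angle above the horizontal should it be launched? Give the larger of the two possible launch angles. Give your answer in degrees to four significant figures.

Trajectory: y = x tanθ − g x² (1 + tan²θ)/(2v₀²). With x = 75.2, y = 66.8, v₀ = 53.6, g = 10.0:
9.842 tan²θ − 75.2 tanθ + (76.64) = 0.
tanθ = [75.2 ± √(75.2² − 4 × 9.842 × (76.64))] / (2 × 9.842) = (75.2 ± 51.36) / 19.68, giving tanθ = 1.211 or 6.430.
θ = 50.45° or 81.16°; the larger is 81.16°.

81.16°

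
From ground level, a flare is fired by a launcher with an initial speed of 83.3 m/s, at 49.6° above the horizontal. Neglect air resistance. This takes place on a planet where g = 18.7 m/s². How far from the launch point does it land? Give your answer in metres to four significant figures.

Horizontal component vₓ = 83.30 cos 49.6° = 53.99 m/s; vertical v_y0 = 83.30 sin 49.6° = 63.44 m/s.
Flight time T = 2 v_y0 / g = 6.785 s.
Range: R = vₓ T = 53.99 × 6.785 = 366.3 m.

366.3 m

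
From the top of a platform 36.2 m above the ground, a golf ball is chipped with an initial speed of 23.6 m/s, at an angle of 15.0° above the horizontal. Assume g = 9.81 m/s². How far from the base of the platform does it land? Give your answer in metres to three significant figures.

77.7 m

vₓ = 23.60 cos 15.0° = 22.80 m/s; v_y0 = 23.60 sin 15.0° = 6.108 m/s.
The projectile lands when y = 36.2 + (6.108) t − ½·9.81·t² = 0. Positive root: t = (6.108 + √(6.108² + 2·9.81·36.2)) / 9.81 = (6.108 + 27.34) / 9.81 = 3.410 s.
Horizontal distance: R = vₓ t = 22.80 × 3.410 = 77.73 m.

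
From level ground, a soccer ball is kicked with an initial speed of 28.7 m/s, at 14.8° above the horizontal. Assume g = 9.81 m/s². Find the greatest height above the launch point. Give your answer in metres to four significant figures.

Components: vₓ = 28.70 cos 14.8° = 27.75 m/s, v_y0 = 28.70 sin 14.8° = 7.331 m/s.
Peak height H = v_y0² / (2g) = 53.748 / 19.62 = 2.739 m.

2.739 m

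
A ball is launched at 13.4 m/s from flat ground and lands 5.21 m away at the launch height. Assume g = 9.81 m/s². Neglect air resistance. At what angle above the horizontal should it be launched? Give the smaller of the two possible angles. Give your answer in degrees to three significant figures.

R = v₀² sin 2θ / g gives sin 2θ = gR/v₀² = 9.81·5.21/13.4² = 0.2846.
2θ = 16.54° or 180° − 16.54° = 163.5°, so θ = 8.269° or 81.73°.
The smaller angle is 8.269°.

8.27°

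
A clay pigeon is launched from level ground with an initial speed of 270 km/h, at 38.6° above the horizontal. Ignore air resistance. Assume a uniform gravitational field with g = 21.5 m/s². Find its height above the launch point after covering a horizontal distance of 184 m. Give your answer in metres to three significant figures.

Convert: 270 km/h = 270/3.6 = 75.00 m/s.
vₓ = 75.00 cos 38.6° = 58.61 m/s; v_y0 = 75.00 sin 38.6° = 46.79 m/s.
x = vₓ t ⇒ t = 184/58.61 = 3.139 s.
Height: y = v_y0 t − ½ g t² = 46.79 × 3.139 − 10.75 × 3.139² = 146.9 − 105.9 = 40.95 m.

40.9 m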